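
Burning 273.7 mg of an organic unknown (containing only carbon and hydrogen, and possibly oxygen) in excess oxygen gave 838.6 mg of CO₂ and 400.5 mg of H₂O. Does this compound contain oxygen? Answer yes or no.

no

mol C = 0.8386 g CO₂ ÷ 44.009 g/mol = 0.019055 mol
mol H = 2 × 0.4005 g H₂O ÷ 18.015 g/mol = 0.044463 mol
C and H together account for 0.27369 g — essentially the entire 0.2737 g sample — so the compound contains no oxygen.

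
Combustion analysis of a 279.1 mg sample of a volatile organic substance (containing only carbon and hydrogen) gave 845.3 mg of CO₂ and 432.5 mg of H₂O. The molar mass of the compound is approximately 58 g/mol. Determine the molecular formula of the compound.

mol C = 0.8453 g CO₂ ÷ 44.009 g/mol = 0.019207 mol
mol H = 2 × 0.4325 g H₂O ÷ 18.015 g/mol = 0.048016 mol
Divide by the smallest (0.019207 mol): C 1.000, H 2.500
Multiplying each by 2 gives whole numbers: C 2.00, H 5.00
Empirical formula: C2H5
Empirical-formula mass = 29.06 g/mol; 58 ÷ 29.06 ≈ 2, so the molecular formula is C4H10.

C4H10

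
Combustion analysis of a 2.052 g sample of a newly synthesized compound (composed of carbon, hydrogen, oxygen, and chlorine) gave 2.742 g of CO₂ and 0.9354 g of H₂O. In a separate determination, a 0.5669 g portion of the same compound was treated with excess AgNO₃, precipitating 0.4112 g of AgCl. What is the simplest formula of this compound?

C6H10ClO5

mol C = 2.742 g CO₂ ÷ 44.009 g/mol = 0.062305 mol
mol H = 2 × 0.9354 g H₂O ÷ 18.015 g/mol = 0.10385 mol
From the AgCl data: mol Cl per gram of compound = (0.4112 ÷ 143.318) ÷ 0.5669 = 0.0050611 mol/g, so in the 2.052 g combustion sample mol Cl = 0.010385 mol
mass O = 2.052 − (0.74835 + 0.10468 + 0.36816) = 0.83081 g → mol O = 0.83081 ÷ 15.999 = 0.051929 mol
Divide by the smallest (0.010385 mol): C 5.999, H 9.999, Cl 1.000, O 5.000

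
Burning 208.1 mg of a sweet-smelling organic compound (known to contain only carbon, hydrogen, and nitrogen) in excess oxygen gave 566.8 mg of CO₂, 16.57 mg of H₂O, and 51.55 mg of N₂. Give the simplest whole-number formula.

C7HN2

mol C = 0.5668 g CO₂ ÷ 44.009 g/mol = 0.012879 mol
mol H = 2 × 0.01657 g H₂O ÷ 18.015 g/mol = 0.0018396 mol
mol N = 2 × 0.05155 g N₂ ÷ 28.014 g/mol = 0.0036803 mol
Divide by the smallest (0.0018396 mol): C 7.001, H 1.000, N 2.001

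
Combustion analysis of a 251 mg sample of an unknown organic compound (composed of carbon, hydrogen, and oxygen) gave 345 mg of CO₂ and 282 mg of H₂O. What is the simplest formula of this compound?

mol C = 0.345 g CO₂ ÷ 44.009 g/mol = 0.007839 mol
mol H = 2 × 0.282 g H₂O ÷ 18.015 g/mol = 0.03131 mol
mass O = 0.251 − (0.09416 + 0.03156) = 0.1253 g → mol O = 0.1253 ÷ 15.999 = 0.007831 mol
Divide by the smallest (0.007831 mol): C 1.001, H 3.998, O 1.000

CH4O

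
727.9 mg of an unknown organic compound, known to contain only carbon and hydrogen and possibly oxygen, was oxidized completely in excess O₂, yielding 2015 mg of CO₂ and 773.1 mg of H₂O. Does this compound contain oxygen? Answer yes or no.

yes

mol C = 2.015 g CO₂ ÷ 44.009 g/mol = 0.045786 mol
mol H = 2 × 0.7731 g H₂O ÷ 18.015 g/mol = 0.085828 mol
C and H account for only 0.63645 g of the 0.7279 g sample; the remaining 0.091448 g must be oxygen.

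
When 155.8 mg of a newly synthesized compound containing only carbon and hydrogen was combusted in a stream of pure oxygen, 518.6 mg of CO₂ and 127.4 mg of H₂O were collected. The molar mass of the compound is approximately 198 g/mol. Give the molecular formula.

C15H18

mol C = 0.5186 g CO₂ ÷ 44.009 g/mol = 0.011784 mol
mol H = 2 × 0.1274 g H₂O ÷ 18.015 g/mol = 0.014144 mol
Divide by the smallest (0.011784 mol): C 1.000, H 1.200
Multiplying each by 5 gives whole numbers: C 5.00, H 6.00
Empirical formula: C5H6
Empirical-formula mass = 66.10 g/mol; 198 ÷ 66.10 ≈ 3, so the molecular formula is C15H18.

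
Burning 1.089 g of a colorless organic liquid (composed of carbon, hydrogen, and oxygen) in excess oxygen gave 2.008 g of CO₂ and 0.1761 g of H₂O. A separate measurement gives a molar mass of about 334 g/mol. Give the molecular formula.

C14H6O10

mol C = 2.008 g CO₂ ÷ 44.009 g/mol = 0.045627 mol
mol H = 2 × 0.1761 g H₂O ÷ 18.015 g/mol = 0.019550 mol
mass O = 1.089 − (0.54803 + 0.019707) = 0.52127 g → mol O = 0.52127 ÷ 15.999 = 0.032581 mol
Divide by the smallest (0.019550 mol): C 2.334, H 1.000, O 1.667
Multiplying each by 3 gives whole numbers: C 7.00, H 3.00, O 5.00
Empirical formula: C7H3O5
Empirical-formula mass = 167.10 g/mol; 334 ÷ 167.10 ≈ 2, so the molecular formula is C14H6O10.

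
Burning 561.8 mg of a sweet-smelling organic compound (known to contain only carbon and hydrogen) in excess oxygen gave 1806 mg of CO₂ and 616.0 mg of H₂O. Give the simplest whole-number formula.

C3H5

mol C = 1.806 g CO₂ ÷ 44.009 g/mol = 0.041037 mol
mol H = 2 × 0.6160 g H₂O ÷ 18.015 g/mol = 0.068387 mol
Divide by the smallest (0.041037 mol): C 1.000, H 1.666
Multiplying each by 3 gives whole numbers: C 3.00, H 5.00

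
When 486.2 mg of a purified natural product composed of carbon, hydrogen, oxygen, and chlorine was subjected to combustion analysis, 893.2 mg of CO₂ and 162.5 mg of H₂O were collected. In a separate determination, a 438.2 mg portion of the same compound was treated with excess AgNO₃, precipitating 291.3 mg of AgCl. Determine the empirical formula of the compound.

mol C = 0.8932 g CO₂ ÷ 44.009 g/mol = 0.020296 mol
mol H = 2 × 0.1625 g H₂O ÷ 18.015 g/mol = 0.018041 mol
From the AgCl data: mol Cl per gram of compound = (0.2913 ÷ 143.318) ÷ 0.4382 = 0.0046384 mol/g, so in the 0.4862 g combustion sample mol Cl = 0.0022552 mol
mass O = 0.4862 − (0.24377 + 0.018185 + 0.079946) = 0.14430 g → mol O = 0.14430 ÷ 15.999 = 0.0090190 mol
Divide by the smallest (0.0022552 mol): C 9.000, H 8.000, Cl 1.000, O 3.999

C9H8ClO4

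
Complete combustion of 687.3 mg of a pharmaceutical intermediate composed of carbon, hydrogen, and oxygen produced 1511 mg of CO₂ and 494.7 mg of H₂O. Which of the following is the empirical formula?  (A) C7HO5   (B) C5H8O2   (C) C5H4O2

(B) C5H8O2

mol C = 1.511 g CO₂ ÷ 44.009 g/mol = 0.034334 mol
mol H = 2 × 0.4947 g H₂O ÷ 18.015 g/mol = 0.054921 mol
mass O = 0.6873 − (0.41238 + 0.055360) = 0.21956 g → mol O = 0.21956 ÷ 15.999 = 0.013723 mol
Divide by the smallest (0.013723 mol): C 2.502, H 4.002, O 1.000
Multiplying each by 2 gives whole numbers: C 5.00, H 8.00, O 2.00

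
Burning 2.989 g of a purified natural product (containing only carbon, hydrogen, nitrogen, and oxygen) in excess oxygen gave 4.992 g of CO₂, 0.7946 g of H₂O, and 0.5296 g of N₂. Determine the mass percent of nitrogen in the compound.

mol C = 4.992 g CO₂ ÷ 44.009 g/mol = 0.11343 mol
mol H = 2 × 0.7946 g H₂O ÷ 18.015 g/mol = 0.088215 mol
mol N = 2 × 0.5296 g N₂ ÷ 28.014 g/mol = 0.037810 mol
mass O = 2.989 − (1.3624 + 0.088921 + 0.52960) = 1.0081 g → mol O = 1.0081 ÷ 15.999 = 0.063007 mol
mass % N = 0.52960 g ÷ 2.989 g × 100%

17.72%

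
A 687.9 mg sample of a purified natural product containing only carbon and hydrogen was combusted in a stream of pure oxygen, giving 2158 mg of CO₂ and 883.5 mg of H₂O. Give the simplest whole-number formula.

mol C = 2.158 g CO₂ ÷ 44.009 g/mol = 0.049035 mol
mol H = 2 × 0.8835 g H₂O ÷ 18.015 g/mol = 0.098085 mol
Divide by the smallest (0.049035 mol): C 1.000, H 2.000

CH2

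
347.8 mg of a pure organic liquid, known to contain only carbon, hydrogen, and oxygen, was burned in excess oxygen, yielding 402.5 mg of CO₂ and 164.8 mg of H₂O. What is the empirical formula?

mol C = 0.4025 g CO₂ ÷ 44.009 g/mol = 0.0091459 mol
mol H = 2 × 0.1648 g H₂O ÷ 18.015 g/mol = 0.018296 mol
mass O = 0.3478 − (0.10985 + 0.018442) = 0.21951 g → mol O = 0.21951 ÷ 15.999 = 0.013720 mol
Divide by the smallest (0.0091459 mol): C 1.000, H 2.000, O 1.500
Multiplying each by 2 gives whole numbers: C 2.00, H 4.00, O 3.00

C2H4O3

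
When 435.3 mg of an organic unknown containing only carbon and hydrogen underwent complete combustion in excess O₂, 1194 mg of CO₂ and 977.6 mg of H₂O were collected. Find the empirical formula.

CH4

mol C = 1.194 g CO₂ ÷ 44.009 g/mol = 0.027131 mol
mol H = 2 × 0.9776 g H₂O ÷ 18.015 g/mol = 0.10853 mol
Divide by the smallest (0.027131 mol): C 1.000, H 4.000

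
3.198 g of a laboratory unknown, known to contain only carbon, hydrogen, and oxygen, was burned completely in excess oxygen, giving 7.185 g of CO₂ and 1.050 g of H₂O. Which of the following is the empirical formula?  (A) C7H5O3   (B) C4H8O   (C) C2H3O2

(A) C7H5O3

mol C = 7.185 g CO₂ ÷ 44.009 g/mol = 0.16326 mol
mol H = 2 × 1.050 g H₂O ÷ 18.015 g/mol = 0.11657 mol
mass O = 3.198 − (1.9609 + 0.11750) = 1.1196 g → mol O = 1.1196 ÷ 15.999 = 0.069977 mol
Divide by the smallest (0.069977 mol): C 2.333, H 1.666, O 1.000
Multiplying each by 3 gives whole numbers: C 7.00, H 5.00, O 3.00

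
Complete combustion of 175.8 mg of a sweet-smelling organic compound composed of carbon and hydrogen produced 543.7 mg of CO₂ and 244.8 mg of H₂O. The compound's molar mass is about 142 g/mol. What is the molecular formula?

mol C = 0.5437 g CO₂ ÷ 44.009 g/mol = 0.012354 mol
mol H = 2 × 0.2448 g H₂O ÷ 18.015 g/mol = 0.027177 mol
Divide by the smallest (0.012354 mol): C 1.000, H 2.200
Multiplying each by 5 gives whole numbers: C 5.00, H 11.00
Empirical formula: C5H11
Empirical-formula mass = 71.14 g/mol; 142 ÷ 71.14 ≈ 2, so the molecular formula is C10H22.

C10H22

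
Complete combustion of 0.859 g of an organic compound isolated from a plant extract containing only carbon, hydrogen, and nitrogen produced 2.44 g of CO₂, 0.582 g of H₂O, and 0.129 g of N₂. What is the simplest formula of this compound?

C6H7N

mol C = 2.44 g CO₂ ÷ 44.009 g/mol = 0.05544 mol
mol H = 2 × 0.582 g H₂O ÷ 18.015 g/mol = 0.06461 mol
mol N = 2 × 0.129 g N₂ ÷ 28.014 g/mol = 0.009210 mol
Divide by the smallest (0.009210 mol): C 6.020, H 7.016, N 1.000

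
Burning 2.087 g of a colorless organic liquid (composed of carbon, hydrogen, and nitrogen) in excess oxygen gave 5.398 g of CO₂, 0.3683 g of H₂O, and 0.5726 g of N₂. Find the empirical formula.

C3HN

mol C = 5.398 g CO₂ ÷ 44.009 g/mol = 0.12266 mol
mol H = 2 × 0.3683 g H₂O ÷ 18.015 g/mol = 0.040888 mol
mol N = 2 × 0.5726 g N₂ ÷ 28.014 g/mol = 0.040880 mol
Divide by the smallest (0.040880 mol): C 3.000, H 1.000, N 1.000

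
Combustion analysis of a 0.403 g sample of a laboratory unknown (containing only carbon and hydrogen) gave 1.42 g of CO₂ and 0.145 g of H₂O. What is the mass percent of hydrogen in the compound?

mol C = 1.42 g CO₂ ÷ 44.009 g/mol = 0.03227 mol
mol H = 2 × 0.145 g H₂O ÷ 18.015 g/mol = 0.01610 mol
mass % H = 0.01623 g ÷ 0.403 g × 100%

4.0%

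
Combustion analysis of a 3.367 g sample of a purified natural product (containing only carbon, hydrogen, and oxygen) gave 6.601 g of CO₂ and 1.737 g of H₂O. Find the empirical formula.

C7H9O4

mol C = 6.601 g CO₂ ÷ 44.009 g/mol = 0.14999 mol
mol H = 2 × 1.737 g H₂O ÷ 18.015 g/mol = 0.19284 mol
mass O = 3.367 − (1.8016 + 0.19438) = 1.3711 g → mol O = 1.3711 ÷ 15.999 = 0.085697 mol
Divide by the smallest (0.085697 mol): C 1.750, H 2.250, O 1.000
Multiplying each by 4 gives whole numbers: C 7.00, H 9.00, O 4.00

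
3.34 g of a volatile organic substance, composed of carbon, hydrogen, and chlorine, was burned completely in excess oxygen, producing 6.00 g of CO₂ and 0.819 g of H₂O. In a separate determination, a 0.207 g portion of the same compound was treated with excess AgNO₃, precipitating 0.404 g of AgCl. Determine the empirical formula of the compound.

C3H2Cl

mol C = 6.00 g CO₂ ÷ 44.009 g/mol = 0.1363 mol
mol H = 2 × 0.819 g H₂O ÷ 18.015 g/mol = 0.09092 mol
From the AgCl data: mol Cl per gram of compound = (0.404 ÷ 143.318) ÷ 0.207 = 0.01362 mol/g, so in the 3.34 g combustion sample mol Cl = 0.04548 mol
Divide by the smallest (0.04548 mol): C 2.997, H 1.999, Cl 1.000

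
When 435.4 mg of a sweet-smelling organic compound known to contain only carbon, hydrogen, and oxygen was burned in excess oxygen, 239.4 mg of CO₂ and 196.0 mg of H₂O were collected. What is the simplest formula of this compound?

mol C = 0.2394 g CO₂ ÷ 44.009 g/mol = 0.0054398 mol
mol H = 2 × 0.1960 g H₂O ÷ 18.015 g/mol = 0.021760 mol
mass O = 0.4354 − (0.065337 + 0.021934) = 0.34813 g → mol O = 0.34813 ÷ 15.999 = 0.021759 mol
Divide by the smallest (0.0054398 mol): C 1.000, H 4.000, O 4.000

CH4O4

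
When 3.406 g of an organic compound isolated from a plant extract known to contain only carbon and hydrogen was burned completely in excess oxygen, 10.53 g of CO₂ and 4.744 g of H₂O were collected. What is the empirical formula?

C5H11

mol C = 10.53 g CO₂ ÷ 44.009 g/mol = 0.23927 mol
mol H = 2 × 4.744 g H₂O ÷ 18.015 g/mol = 0.52667 mol
Divide by the smallest (0.23927 mol): C 1.000, H 2.201
Multiplying each by 5 gives whole numbers: C 5.00, H 11.01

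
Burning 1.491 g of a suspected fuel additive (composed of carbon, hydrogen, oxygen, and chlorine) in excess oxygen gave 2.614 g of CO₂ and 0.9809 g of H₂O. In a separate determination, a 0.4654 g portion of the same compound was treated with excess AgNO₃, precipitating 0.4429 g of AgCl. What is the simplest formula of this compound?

C6H11ClO2

mol C = 2.614 g CO₂ ÷ 44.009 g/mol = 0.059397 mol
mol H = 2 × 0.9809 g H₂O ÷ 18.015 g/mol = 0.10890 mol
From the AgCl data: mol Cl per gram of compound = (0.4429 ÷ 143.318) ÷ 0.4654 = 0.0066402 mol/g, so in the 1.491 g combustion sample mol Cl = 0.0099005 mol
mass O = 1.491 − (0.71342 + 0.10977 + 0.35097) = 0.31684 g → mol O = 0.31684 ÷ 15.999 = 0.019804 mol
Divide by the smallest (0.0099005 mol): C 5.999, H 10.999, Cl 1.000, O 2.000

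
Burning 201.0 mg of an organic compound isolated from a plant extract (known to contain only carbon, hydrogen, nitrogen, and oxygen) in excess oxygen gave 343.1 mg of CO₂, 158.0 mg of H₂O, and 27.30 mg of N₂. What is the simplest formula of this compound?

mol C = 0.3431 g CO₂ ÷ 44.009 g/mol = 0.0077961 mol
mol H = 2 × 0.1580 g H₂O ÷ 18.015 g/mol = 0.017541 mol
mol N = 2 × 0.02730 g N₂ ÷ 28.014 g/mol = 0.0019490 mol
mass O = 0.2010 − (0.093639 + 0.017681 + 0.027300) = 0.062379 g → mol O = 0.062379 ÷ 15.999 = 0.0038990 mol
Divide by the smallest (0.0019490 mol): C 4.000, H 9.000, N 1.000, O 2.000

C4H9NO2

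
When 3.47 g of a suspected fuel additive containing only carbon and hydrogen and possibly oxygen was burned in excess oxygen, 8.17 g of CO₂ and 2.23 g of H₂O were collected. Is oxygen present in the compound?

yes

mol C = 8.17 g CO₂ ÷ 44.009 g/mol = 0.1856 mol
mol H = 2 × 2.23 g H₂O ÷ 18.015 g/mol = 0.2476 mol
C and H account for only 2.479 g of the 3.47 g sample; the remaining 0.9907 g must be oxygen.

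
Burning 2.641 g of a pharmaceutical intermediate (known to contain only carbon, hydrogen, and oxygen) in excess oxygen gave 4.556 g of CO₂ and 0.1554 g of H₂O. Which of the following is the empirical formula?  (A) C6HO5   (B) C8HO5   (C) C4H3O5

mol C = 4.556 g CO₂ ÷ 44.009 g/mol = 0.10352 mol
mol H = 2 × 0.1554 g H₂O ÷ 18.015 g/mol = 0.017252 mol
mass O = 2.641 − (1.2434 + 0.017390) = 1.3802 g → mol O = 1.3802 ÷ 15.999 = 0.086267 mol
Divide by the smallest (0.017252 mol): C 6.001, H 1.000, O 5.000

(A) C6HO5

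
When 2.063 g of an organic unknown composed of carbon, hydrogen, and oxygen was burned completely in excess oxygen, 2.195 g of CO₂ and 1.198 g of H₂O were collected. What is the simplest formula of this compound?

C3H8O5

mol C = 2.195 g CO₂ ÷ 44.009 g/mol = 0.049876 mol
mol H = 2 × 1.198 g H₂O ÷ 18.015 g/mol = 0.13300 mol
mass O = 2.063 − (0.59906 + 0.13406) = 1.3299 g → mol O = 1.3299 ÷ 15.999 = 0.083122 mol
Divide by the smallest (0.049876 mol): C 1.000, H 2.667, O 1.667
Multiplying each by 3 gives whole numbers: C 3.00, H 8.00, O 5.00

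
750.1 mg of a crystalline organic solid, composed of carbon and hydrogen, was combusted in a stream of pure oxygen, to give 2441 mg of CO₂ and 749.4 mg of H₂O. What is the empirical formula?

C2H3

mol C = 2.441 g CO₂ ÷ 44.009 g/mol = 0.055466 mol
mol H = 2 × 0.7494 g H₂O ÷ 18.015 g/mol = 0.083197 mol
Divide by the smallest (0.055466 mol): C 1.000, H 1.500
Multiplying each by 2 gives whole numbers: C 2.00, H 3.00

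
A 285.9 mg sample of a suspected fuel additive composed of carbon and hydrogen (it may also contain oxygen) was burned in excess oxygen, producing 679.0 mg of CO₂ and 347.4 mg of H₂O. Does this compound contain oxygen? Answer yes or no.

mol C = 0.6790 g CO₂ ÷ 44.009 g/mol = 0.015429 mol
mol H = 2 × 0.3474 g H₂O ÷ 18.015 g/mol = 0.038568 mol
C and H account for only 0.22419 g of the 0.2859 g sample; the remaining 0.061710 g must be oxygen.

yes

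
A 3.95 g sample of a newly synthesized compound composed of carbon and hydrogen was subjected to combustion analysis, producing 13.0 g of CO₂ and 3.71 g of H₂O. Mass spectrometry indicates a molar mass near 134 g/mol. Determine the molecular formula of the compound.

mol C = 13.0 g CO₂ ÷ 44.009 g/mol = 0.2954 mol
mol H = 2 × 3.71 g H₂O ÷ 18.015 g/mol = 0.4119 mol
Divide by the smallest (0.2954 mol): C 1.000, H 1.394
Multiplying each by 5 gives whole numbers: C 5.00, H 6.97
Empirical formula: C5H7
Empirical-formula mass = 67.11 g/mol; 134 ÷ 67.11 ≈ 2, so the molecular formula is C10H14.

C10H14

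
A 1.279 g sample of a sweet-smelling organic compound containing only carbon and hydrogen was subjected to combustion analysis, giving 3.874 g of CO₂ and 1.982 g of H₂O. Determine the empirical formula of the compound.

mol C = 3.874 g CO₂ ÷ 44.009 g/mol = 0.088027 mol
mol H = 2 × 1.982 g H₂O ÷ 18.015 g/mol = 0.22004 mol
Divide by the smallest (0.088027 mol): C 1.000, H 2.500
Multiplying each by 2 gives whole numbers: C 2.00, H 5.00

C2H5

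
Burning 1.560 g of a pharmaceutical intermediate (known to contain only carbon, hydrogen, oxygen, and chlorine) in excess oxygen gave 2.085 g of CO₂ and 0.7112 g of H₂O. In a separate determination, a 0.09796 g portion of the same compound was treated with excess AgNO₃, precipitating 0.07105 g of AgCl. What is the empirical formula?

mol C = 2.085 g CO₂ ÷ 44.009 g/mol = 0.047377 mol
mol H = 2 × 0.7112 g H₂O ÷ 18.015 g/mol = 0.078956 mol
From the AgCl data: mol Cl per gram of compound = (0.07105 ÷ 143.318) ÷ 0.09796 = 0.0050607 mol/g, so in the 1.560 g combustion sample mol Cl = 0.0078948 mol
mass O = 1.560 − (0.56904 + 0.079588 + 0.27987) = 0.63150 g → mol O = 0.63150 ÷ 15.999 = 0.039471 mol
Divide by the smallest (0.0078948 mol): C 6.001, H 10.001, Cl 1.000, O 5.000

C6H10ClO5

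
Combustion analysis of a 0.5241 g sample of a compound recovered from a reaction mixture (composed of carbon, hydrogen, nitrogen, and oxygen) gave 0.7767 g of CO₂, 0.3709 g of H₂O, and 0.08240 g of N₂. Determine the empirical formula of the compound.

mol C = 0.7767 g CO₂ ÷ 44.009 g/mol = 0.017649 mol
mol H = 2 × 0.3709 g H₂O ÷ 18.015 g/mol = 0.041177 mol
mol N = 2 × 0.08240 g N₂ ÷ 28.014 g/mol = 0.0058828 mol
mass O = 0.5241 − (0.21198 + 0.041506 + 0.082400) = 0.18822 g → mol O = 0.18822 ÷ 15.999 = 0.011764 mol
Divide by the smallest (0.0058828 mol): C 3.000, H 7.000, N 1.000, O 2.000

C3H7NO2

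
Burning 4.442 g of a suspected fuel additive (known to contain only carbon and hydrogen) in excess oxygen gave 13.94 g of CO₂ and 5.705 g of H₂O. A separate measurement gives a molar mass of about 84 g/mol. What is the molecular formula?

mol C = 13.94 g CO₂ ÷ 44.009 g/mol = 0.31675 mol
mol H = 2 × 5.705 g H₂O ÷ 18.015 g/mol = 0.63336 mol
Divide by the smallest (0.31675 mol): C 1.000, H 2.000
Empirical formula: CH2
Empirical-formula mass = 14.03 g/mol; 84 ÷ 14.03 ≈ 6, so the molecular formula is C6H12.

C6H12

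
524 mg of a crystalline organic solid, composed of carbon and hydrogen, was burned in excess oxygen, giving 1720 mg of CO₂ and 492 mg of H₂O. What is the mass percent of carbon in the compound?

mol C = 1.72 g CO₂ ÷ 44.009 g/mol = 0.03908 mol
mol H = 2 × 0.492 g H₂O ÷ 18.015 g/mol = 0.05462 mol
mass % C = 0.4694 g ÷ 0.524 g × 100%

89.6%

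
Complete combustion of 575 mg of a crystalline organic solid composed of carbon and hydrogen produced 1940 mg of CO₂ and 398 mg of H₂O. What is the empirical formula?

CH

mol C = 1.94 g CO₂ ÷ 44.009 g/mol = 0.04408 mol
mol H = 2 × 0.398 g H₂O ÷ 18.015 g/mol = 0.04419 mol
Divide by the smallest (0.04408 mol): C 1.000, H 1.002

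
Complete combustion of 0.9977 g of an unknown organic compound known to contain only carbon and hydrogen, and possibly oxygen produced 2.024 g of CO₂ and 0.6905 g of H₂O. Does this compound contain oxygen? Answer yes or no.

yes

mol C = 2.024 g CO₂ ÷ 44.009 g/mol = 0.045991 mol
mol H = 2 × 0.6905 g H₂O ÷ 18.015 g/mol = 0.076658 mol
C and H account for only 0.62966 g of the 0.9977 g sample; the remaining 0.36804 g must be oxygen.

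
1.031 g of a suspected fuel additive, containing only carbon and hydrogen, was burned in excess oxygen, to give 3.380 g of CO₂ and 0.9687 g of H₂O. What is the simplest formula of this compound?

C5H7

mol C = 3.380 g CO₂ ÷ 44.009 g/mol = 0.076802 mol
mol H = 2 × 0.9687 g H₂O ÷ 18.015 g/mol = 0.10754 mol
Divide by the smallest (0.076802 mol): C 1.000, H 1.400
Multiplying each by 5 gives whole numbers: C 5.00, H 7.00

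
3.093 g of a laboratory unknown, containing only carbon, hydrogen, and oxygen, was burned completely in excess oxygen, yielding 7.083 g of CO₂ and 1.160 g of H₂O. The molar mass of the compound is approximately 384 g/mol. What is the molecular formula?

mol C = 7.083 g CO₂ ÷ 44.009 g/mol = 0.16094 mol
mol H = 2 × 1.160 g H₂O ÷ 18.015 g/mol = 0.12878 mol
mass O = 3.093 − (1.9331 + 0.12981) = 1.0301 g → mol O = 1.0301 ÷ 15.999 = 0.064384 mol
Divide by the smallest (0.064384 mol): C 2.500, H 2.000, O 1.000
Multiplying each by 2 gives whole numbers: C 5.00, H 4.00, O 2.00
Empirical formula: C5H4O2
Empirical-formula mass = 96.08 g/mol; 384 ÷ 96.08 ≈ 4, so the molecular formula is C20H16O8.

C20H16O8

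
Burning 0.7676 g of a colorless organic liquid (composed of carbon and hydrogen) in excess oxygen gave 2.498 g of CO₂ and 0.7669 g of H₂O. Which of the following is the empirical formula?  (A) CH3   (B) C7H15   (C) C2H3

mol C = 2.498 g CO₂ ÷ 44.009 g/mol = 0.056761 mol
mol H = 2 × 0.7669 g H₂O ÷ 18.015 g/mol = 0.085140 mol
Divide by the smallest (0.056761 mol): C 1.000, H 1.500
Multiplying each by 2 gives whole numbers: C 2.00, H 3.00

(C) C2H3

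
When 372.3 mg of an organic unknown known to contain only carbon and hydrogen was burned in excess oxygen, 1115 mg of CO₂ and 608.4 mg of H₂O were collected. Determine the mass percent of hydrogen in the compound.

mol C = 1.115 g CO₂ ÷ 44.009 g/mol = 0.025336 mol
mol H = 2 × 0.6084 g H₂O ÷ 18.015 g/mol = 0.067544 mol
mass % H = 0.068084 g ÷ 0.3723 g × 100%

18.29%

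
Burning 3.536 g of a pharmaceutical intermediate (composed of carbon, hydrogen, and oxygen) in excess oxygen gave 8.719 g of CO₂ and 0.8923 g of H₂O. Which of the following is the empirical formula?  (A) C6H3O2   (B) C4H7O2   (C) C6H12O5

mol C = 8.719 g CO₂ ÷ 44.009 g/mol = 0.19812 mol
mol H = 2 × 0.8923 g H₂O ÷ 18.015 g/mol = 0.099062 mol
mass O = 3.536 − (2.3796 + 0.099854) = 1.0565 g → mol O = 1.0565 ÷ 15.999 = 0.066038 mol
Divide by the smallest (0.066038 mol): C 3.000, H 1.500, O 1.000
Multiplying each by 2 gives whole numbers: C 6.00, H 3.00, O 2.00

(A) C6H3O2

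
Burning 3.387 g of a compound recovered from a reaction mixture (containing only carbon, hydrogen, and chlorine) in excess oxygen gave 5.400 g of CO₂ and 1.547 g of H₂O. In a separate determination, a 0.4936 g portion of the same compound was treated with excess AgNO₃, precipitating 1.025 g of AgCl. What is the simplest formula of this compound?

C5H7Cl2

mol C = 5.400 g CO₂ ÷ 44.009 g/mol = 0.12270 mol
mol H = 2 × 1.547 g H₂O ÷ 18.015 g/mol = 0.17175 mol
From the AgCl data: mol Cl per gram of compound = (1.025 ÷ 143.318) ÷ 0.4936 = 0.014489 mol/g, so in the 3.387 g combustion sample mol Cl = 0.049075 mol
Divide by the smallest (0.049075 mol): C 2.500, H 3.500, Cl 1.000
Multiplying each by 2 gives whole numbers: C 5.00, H 7.00, Cl 2.00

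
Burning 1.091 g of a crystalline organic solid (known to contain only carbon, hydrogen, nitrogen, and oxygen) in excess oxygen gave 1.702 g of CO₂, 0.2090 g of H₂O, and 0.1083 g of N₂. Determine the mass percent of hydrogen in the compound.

2.14%

mol C = 1.702 g CO₂ ÷ 44.009 g/mol = 0.038674 mol
mol H = 2 × 0.2090 g H₂O ÷ 18.015 g/mol = 0.023203 mol
mol N = 2 × 0.1083 g N₂ ÷ 28.014 g/mol = 0.0077318 mol
mass O = 1.091 − (0.46451 + 0.023389 + 0.10830) = 0.49480 g → mol O = 0.49480 ÷ 15.999 = 0.030927 mol
mass % H = 0.023389 g ÷ 1.091 g × 100%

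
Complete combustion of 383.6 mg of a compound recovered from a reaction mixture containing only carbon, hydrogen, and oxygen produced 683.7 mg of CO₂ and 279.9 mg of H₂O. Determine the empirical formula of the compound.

C3H6O2

mol C = 0.6837 g CO₂ ÷ 44.009 g/mol = 0.015535 mol
mol H = 2 × 0.2799 g H₂O ÷ 18.015 g/mol = 0.031074 mol
mass O = 0.3836 − (0.18660 + 0.031323) = 0.16568 g → mol O = 0.16568 ÷ 15.999 = 0.010356 mol
Divide by the smallest (0.010356 mol): C 1.500, H 3.001, O 1.000
Multiplying each by 2 gives whole numbers: C 3.00, H 6.00, O 2.00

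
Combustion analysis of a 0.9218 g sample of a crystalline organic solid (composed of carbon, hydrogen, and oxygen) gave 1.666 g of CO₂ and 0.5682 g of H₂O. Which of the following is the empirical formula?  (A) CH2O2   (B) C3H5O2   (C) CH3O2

(B) C3H5O2

mol C = 1.666 g CO₂ ÷ 44.009 g/mol = 0.037856 mol
mol H = 2 × 0.5682 g H₂O ÷ 18.015 g/mol = 0.063081 mol
mass O = 0.9218 − (0.45469 + 0.063585) = 0.40353 g → mol O = 0.40353 ÷ 15.999 = 0.025222 mol
Divide by the smallest (0.025222 mol): C 1.501, H 2.501, O 1.000
Multiplying each by 2 gives whole numbers: C 3.00, H 5.00, O 2.00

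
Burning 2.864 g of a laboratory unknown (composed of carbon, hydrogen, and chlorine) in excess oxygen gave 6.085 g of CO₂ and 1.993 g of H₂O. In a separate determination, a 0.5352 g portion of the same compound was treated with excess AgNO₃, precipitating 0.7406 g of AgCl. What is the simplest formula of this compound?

C5H8Cl

mol C = 6.085 g CO₂ ÷ 44.009 g/mol = 0.13827 mol
mol H = 2 × 1.993 g H₂O ÷ 18.015 g/mol = 0.22126 mol
From the AgCl data: mol Cl per gram of compound = (0.7406 ÷ 143.318) ÷ 0.5352 = 0.0096553 mol/g, so in the 2.864 g combustion sample mol Cl = 0.027653 mol
Divide by the smallest (0.027653 mol): C 5.000, H 8.001, Cl 1.000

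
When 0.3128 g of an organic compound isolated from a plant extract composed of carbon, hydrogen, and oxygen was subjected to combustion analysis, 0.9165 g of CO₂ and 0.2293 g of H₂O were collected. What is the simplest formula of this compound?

mol C = 0.9165 g CO₂ ÷ 44.009 g/mol = 0.020825 mol
mol H = 2 × 0.2293 g H₂O ÷ 18.015 g/mol = 0.025457 mol
mass O = 0.3128 − (0.25013 + 0.025660) = 0.037007 g → mol O = 0.037007 ÷ 15.999 = 0.0023131 mol
Divide by the smallest (0.0023131 mol): C 9.003, H 11.005, O 1.000

C9H11O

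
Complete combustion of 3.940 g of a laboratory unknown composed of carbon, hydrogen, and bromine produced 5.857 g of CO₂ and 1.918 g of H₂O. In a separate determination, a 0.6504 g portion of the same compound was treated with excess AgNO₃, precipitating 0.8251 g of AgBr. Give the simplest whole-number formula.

mol C = 5.857 g CO₂ ÷ 44.009 g/mol = 0.13309 mol
mol H = 2 × 1.918 g H₂O ÷ 18.015 g/mol = 0.21293 mol
From the AgBr data: mol Br per gram of compound = (0.8251 ÷ 187.772) ÷ 0.6504 = 0.0067561 mol/g, so in the 3.940 g combustion sample mol Br = 0.026619 mol
Divide by the smallest (0.026619 mol): C 5.000, H 7.999, Br 1.000

C5H8Br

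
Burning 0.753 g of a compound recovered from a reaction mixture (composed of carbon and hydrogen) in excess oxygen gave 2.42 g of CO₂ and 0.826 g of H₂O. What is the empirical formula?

C3H5

mol C = 2.42 g CO₂ ÷ 44.009 g/mol = 0.05499 mol
mol H = 2 × 0.826 g H₂O ÷ 18.015 g/mol = 0.09170 mol
Divide by the smallest (0.05499 mol): C 1.000, H 1.668
Multiplying each by 3 gives whole numbers: C 3.00, H 5.00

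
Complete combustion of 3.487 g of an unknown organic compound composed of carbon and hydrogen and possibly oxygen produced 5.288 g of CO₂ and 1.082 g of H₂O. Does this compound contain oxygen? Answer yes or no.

mol C = 5.288 g CO₂ ÷ 44.009 g/mol = 0.12016 mol
mol H = 2 × 1.082 g H₂O ÷ 18.015 g/mol = 0.12012 mol
C and H account for only 1.5643 g of the 3.487 g sample; the remaining 1.9227 g must be oxygen.

yes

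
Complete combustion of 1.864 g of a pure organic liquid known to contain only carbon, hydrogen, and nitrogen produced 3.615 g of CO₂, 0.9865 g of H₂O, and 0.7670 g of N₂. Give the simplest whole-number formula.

mol C = 3.615 g CO₂ ÷ 44.009 g/mol = 0.082142 mol
mol H = 2 × 0.9865 g H₂O ÷ 18.015 g/mol = 0.10952 mol
mol N = 2 × 0.7670 g N₂ ÷ 28.014 g/mol = 0.054758 mol
Divide by the smallest (0.054758 mol): C 1.500, H 2.000, N 1.000
Multiplying each by 2 gives whole numbers: C 3.00, H 4.00, N 2.00

C3H4N2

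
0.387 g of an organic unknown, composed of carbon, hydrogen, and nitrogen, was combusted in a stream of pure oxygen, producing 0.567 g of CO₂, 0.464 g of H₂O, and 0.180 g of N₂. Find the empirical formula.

CH4N

mol C = 0.567 g CO₂ ÷ 44.009 g/mol = 0.01288 mol
mol H = 2 × 0.464 g H₂O ÷ 18.015 g/mol = 0.05151 mol
mol N = 2 × 0.180 g N₂ ÷ 28.014 g/mol = 0.01285 mol
Divide by the smallest (0.01285 mol): C 1.003, H 4.009, N 1.000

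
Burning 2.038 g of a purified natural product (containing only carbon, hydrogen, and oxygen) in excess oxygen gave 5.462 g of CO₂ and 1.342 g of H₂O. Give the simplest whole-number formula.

mol C = 5.462 g CO₂ ÷ 44.009 g/mol = 0.12411 mol
mol H = 2 × 1.342 g H₂O ÷ 18.015 g/mol = 0.14899 mol
mass O = 2.038 − (1.4907 + 0.15018) = 0.39712 g → mol O = 0.39712 ÷ 15.999 = 0.024822 mol
Divide by the smallest (0.024822 mol): C 5.000, H 6.002, O 1.000

C5H6O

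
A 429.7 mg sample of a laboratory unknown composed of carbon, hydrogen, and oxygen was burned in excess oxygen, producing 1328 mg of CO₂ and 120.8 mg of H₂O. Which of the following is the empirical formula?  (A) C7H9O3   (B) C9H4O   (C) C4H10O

mol C = 1.328 g CO₂ ÷ 44.009 g/mol = 0.030176 mol
mol H = 2 × 0.1208 g H₂O ÷ 18.015 g/mol = 0.013411 mol
mass O = 0.4297 − (0.36244 + 0.013518) = 0.053742 g → mol O = 0.053742 ÷ 15.999 = 0.0033591 mol
Divide by the smallest (0.0033591 mol): C 8.983, H 3.992, O 1.000

(B) C9H4O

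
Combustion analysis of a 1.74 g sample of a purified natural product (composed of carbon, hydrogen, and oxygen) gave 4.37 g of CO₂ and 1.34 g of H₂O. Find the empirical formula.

mol C = 4.37 g CO₂ ÷ 44.009 g/mol = 0.09930 mol
mol H = 2 × 1.34 g H₂O ÷ 18.015 g/mol = 0.1488 mol
mass O = 1.74 − (1.193 + 0.1500) = 0.3974 g → mol O = 0.3974 ÷ 15.999 = 0.02484 mol
Divide by the smallest (0.02484 mol): C 3.998, H 5.989, O 1.000

C4H6O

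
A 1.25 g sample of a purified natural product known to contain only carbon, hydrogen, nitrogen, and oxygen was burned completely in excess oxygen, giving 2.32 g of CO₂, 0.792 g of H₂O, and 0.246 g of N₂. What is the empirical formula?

mol C = 2.32 g CO₂ ÷ 44.009 g/mol = 0.05272 mol
mol H = 2 × 0.792 g H₂O ÷ 18.015 g/mol = 0.08793 mol
mol N = 2 × 0.246 g N₂ ÷ 28.014 g/mol = 0.01756 mol
mass O = 1.25 − (0.6332 + 0.08863 + 0.2460) = 0.2822 g → mol O = 0.2822 ÷ 15.999 = 0.01764 mol
Divide by the smallest (0.01756 mol): C 3.002, H 5.006, N 1.000, O 1.004

C3H5NO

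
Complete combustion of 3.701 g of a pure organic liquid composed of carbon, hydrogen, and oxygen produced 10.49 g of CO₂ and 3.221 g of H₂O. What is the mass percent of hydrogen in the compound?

mol C = 10.49 g CO₂ ÷ 44.009 g/mol = 0.23836 mol
mol H = 2 × 3.221 g H₂O ÷ 18.015 g/mol = 0.35759 mol
mass O = 3.701 − (2.8629 + 0.36045) = 0.47760 g → mol O = 0.47760 ÷ 15.999 = 0.029852 mol
mass % H = 0.36045 g ÷ 3.701 g × 100%

9.74%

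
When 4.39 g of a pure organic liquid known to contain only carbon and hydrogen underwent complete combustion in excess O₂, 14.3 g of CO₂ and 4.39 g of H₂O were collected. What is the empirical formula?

mol C = 14.3 g CO₂ ÷ 44.009 g/mol = 0.3249 mol
mol H = 2 × 4.39 g H₂O ÷ 18.015 g/mol = 0.4874 mol
Divide by the smallest (0.3249 mol): C 1.000, H 1.500
Multiplying each by 2 gives whole numbers: C 2.00, H 3.00

C2H3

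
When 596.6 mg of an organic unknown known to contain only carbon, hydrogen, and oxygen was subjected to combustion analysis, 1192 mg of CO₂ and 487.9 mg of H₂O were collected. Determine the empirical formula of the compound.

C2H4O

mol C = 1.192 g CO₂ ÷ 44.009 g/mol = 0.027085 mol
mol H = 2 × 0.4879 g H₂O ÷ 18.015 g/mol = 0.054166 mol
mass O = 0.5966 − (0.32532 + 0.054599) = 0.21668 g → mol O = 0.21668 ÷ 15.999 = 0.013543 mol
Divide by the smallest (0.013543 mol): C 2.000, H 3.999, O 1.000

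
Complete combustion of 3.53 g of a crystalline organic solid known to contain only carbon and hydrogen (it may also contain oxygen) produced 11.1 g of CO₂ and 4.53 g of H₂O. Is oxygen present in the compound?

no

mol C = 11.1 g CO₂ ÷ 44.009 g/mol = 0.2522 mol
mol H = 2 × 4.53 g H₂O ÷ 18.015 g/mol = 0.5029 mol
C and H together account for 3.536 g — essentially the entire 3.53 g sample — so the compound contains no oxygen.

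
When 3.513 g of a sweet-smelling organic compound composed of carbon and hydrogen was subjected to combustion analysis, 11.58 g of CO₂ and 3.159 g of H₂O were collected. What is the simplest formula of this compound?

mol C = 11.58 g CO₂ ÷ 44.009 g/mol = 0.26313 mol
mol H = 2 × 3.159 g H₂O ÷ 18.015 g/mol = 0.35071 mol
Divide by the smallest (0.26313 mol): C 1.000, H 1.333
Multiplying each by 3 gives whole numbers: C 3.00, H 4.00

C3H4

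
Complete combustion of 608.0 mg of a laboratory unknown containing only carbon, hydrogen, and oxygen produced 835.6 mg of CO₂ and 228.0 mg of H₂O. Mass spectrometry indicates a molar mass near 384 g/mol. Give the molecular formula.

mol C = 0.8356 g CO₂ ÷ 44.009 g/mol = 0.018987 mol
mol H = 2 × 0.2280 g H₂O ÷ 18.015 g/mol = 0.025312 mol
mass O = 0.6080 − (0.22805 + 0.025515) = 0.35443 g → mol O = 0.35443 ÷ 15.999 = 0.022153 mol
Divide by the smallest (0.018987 mol): C 1.000, H 1.333, O 1.167
Multiplying each by 6 gives whole numbers: C 6.00, H 8.00, O 7.00
Empirical formula: C6H8O7
Empirical-formula mass = 192.12 g/mol; 384 ÷ 192.12 ≈ 2, so the molecular formula is C12H16O14.

C12H16O14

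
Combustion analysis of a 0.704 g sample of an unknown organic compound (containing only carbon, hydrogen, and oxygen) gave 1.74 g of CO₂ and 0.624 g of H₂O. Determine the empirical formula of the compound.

C4H7O

mol C = 1.74 g CO₂ ÷ 44.009 g/mol = 0.03954 mol
mol H = 2 × 0.624 g H₂O ÷ 18.015 g/mol = 0.06928 mol
mass O = 0.704 − (0.4749 + 0.06983) = 0.1593 g → mol O = 0.1593 ÷ 15.999 = 0.009956 mol
Divide by the smallest (0.009956 mol): C 3.971, H 6.958, O 1.000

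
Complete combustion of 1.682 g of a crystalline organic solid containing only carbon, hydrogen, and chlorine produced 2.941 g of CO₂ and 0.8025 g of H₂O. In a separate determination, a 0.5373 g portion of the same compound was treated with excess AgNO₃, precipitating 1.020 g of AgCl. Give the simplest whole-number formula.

C3H4Cl

mol C = 2.941 g CO₂ ÷ 44.009 g/mol = 0.066827 mol
mol H = 2 × 0.8025 g H₂O ÷ 18.015 g/mol = 0.089092 mol
From the AgCl data: mol Cl per gram of compound = (1.020 ÷ 143.318) ÷ 0.5373 = 0.013246 mol/g, so in the 1.682 g combustion sample mol Cl = 0.022280 mol
Divide by the smallest (0.022280 mol): C 2.999, H 3.999, Cl 1.000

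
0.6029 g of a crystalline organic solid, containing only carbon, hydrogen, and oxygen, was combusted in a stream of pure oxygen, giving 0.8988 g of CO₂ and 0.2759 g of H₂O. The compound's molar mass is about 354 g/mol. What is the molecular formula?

mol C = 0.8988 g CO₂ ÷ 44.009 g/mol = 0.020423 mol
mol H = 2 × 0.2759 g H₂O ÷ 18.015 g/mol = 0.030630 mol
mass O = 0.6029 − (0.24530 + 0.030875) = 0.32672 g → mol O = 0.32672 ÷ 15.999 = 0.020421 mol
Divide by the smallest (0.020421 mol): C 1.000, H 1.500, O 1.000
Multiplying each by 2 gives whole numbers: C 2.00, H 3.00, O 2.00
Empirical formula: C2H3O2
Empirical-formula mass = 59.04 g/mol; 354 ÷ 59.04 ≈ 6, so the molecular formula is C12H18O12.

C12H18O12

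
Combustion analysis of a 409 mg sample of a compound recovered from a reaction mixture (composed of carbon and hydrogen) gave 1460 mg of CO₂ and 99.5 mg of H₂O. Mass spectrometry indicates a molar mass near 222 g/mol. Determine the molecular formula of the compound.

C18H6

mol C = 1.46 g CO₂ ÷ 44.009 g/mol = 0.03318 mol
mol H = 2 × 0.0995 g H₂O ÷ 18.015 g/mol = 0.01105 mol
Divide by the smallest (0.01105 mol): C 3.003, H 1.000
Empirical formula: C3H
Empirical-formula mass = 37.04 g/mol; 222 ÷ 37.04 ≈ 6, so the molecular formula is C18H6.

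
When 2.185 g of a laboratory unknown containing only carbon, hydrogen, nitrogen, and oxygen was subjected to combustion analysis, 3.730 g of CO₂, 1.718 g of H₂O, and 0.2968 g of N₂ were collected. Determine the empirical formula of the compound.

C4H9NO2

mol C = 3.730 g CO₂ ÷ 44.009 g/mol = 0.084755 mol
mol H = 2 × 1.718 g H₂O ÷ 18.015 g/mol = 0.19073 mol
mol N = 2 × 0.2968 g N₂ ÷ 28.014 g/mol = 0.021189 mol
mass O = 2.185 − (1.0180 + 0.19226 + 0.29680) = 0.67795 g → mol O = 0.67795 ÷ 15.999 = 0.042374 mol
Divide by the smallest (0.021189 mol): C 4.000, H 9.001, N 1.000, O 2.000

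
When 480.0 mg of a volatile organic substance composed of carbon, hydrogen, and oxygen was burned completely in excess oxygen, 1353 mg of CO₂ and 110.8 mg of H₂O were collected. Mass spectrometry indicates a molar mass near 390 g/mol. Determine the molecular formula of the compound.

mol C = 1.353 g CO₂ ÷ 44.009 g/mol = 0.030744 mol
mol H = 2 × 0.1108 g H₂O ÷ 18.015 g/mol = 0.012301 mol
mass O = 0.4800 − (0.36926 + 0.012399) = 0.098338 g → mol O = 0.098338 ÷ 15.999 = 0.0061465 mol
Divide by the smallest (0.0061465 mol): C 5.002, H 2.001, O 1.000
Empirical formula: C5H2O
Empirical-formula mass = 78.07 g/mol; 390 ÷ 78.07 ≈ 5, so the molecular formula is C25H10O5.

C25H10O5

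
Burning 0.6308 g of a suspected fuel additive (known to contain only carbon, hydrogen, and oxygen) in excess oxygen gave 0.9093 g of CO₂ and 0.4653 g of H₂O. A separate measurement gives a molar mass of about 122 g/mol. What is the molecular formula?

mol C = 0.9093 g CO₂ ÷ 44.009 g/mol = 0.020662 mol
mol H = 2 × 0.4653 g H₂O ÷ 18.015 g/mol = 0.051657 mol
mass O = 0.6308 − (0.24817 + 0.052070) = 0.33056 g → mol O = 0.33056 ÷ 15.999 = 0.020661 mol
Divide by the smallest (0.020661 mol): C 1.000, H 2.500, O 1.000
Multiplying each by 2 gives whole numbers: C 2.00, H 5.00, O 2.00
Empirical formula: C2H5O2
Empirical-formula mass = 61.06 g/mol; 122 ÷ 61.06 ≈ 2, so the molecular formula is C4H10O4.

C4H10O4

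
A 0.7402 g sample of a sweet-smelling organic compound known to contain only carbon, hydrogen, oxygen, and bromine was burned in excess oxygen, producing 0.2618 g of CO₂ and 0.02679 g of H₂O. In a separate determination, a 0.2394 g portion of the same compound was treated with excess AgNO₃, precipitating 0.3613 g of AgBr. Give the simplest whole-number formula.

C2HBr2O4

mol C = 0.2618 g CO₂ ÷ 44.009 g/mol = 0.0059488 mol
mol H = 2 × 0.02679 g H₂O ÷ 18.015 g/mol = 0.0029742 mol
From the AgBr data: mol Br per gram of compound = (0.3613 ÷ 187.772) ÷ 0.2394 = 0.0080374 mol/g, so in the 0.7402 g combustion sample mol Br = 0.0059492 mol
mass O = 0.7402 − (0.071451 + 0.0029980 + 0.47537) = 0.19038 g → mol O = 0.19038 ÷ 15.999 = 0.011900 mol
Divide by the smallest (0.0029742 mol): C 2.000, H 1.000, Br 2.000, O 4.001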